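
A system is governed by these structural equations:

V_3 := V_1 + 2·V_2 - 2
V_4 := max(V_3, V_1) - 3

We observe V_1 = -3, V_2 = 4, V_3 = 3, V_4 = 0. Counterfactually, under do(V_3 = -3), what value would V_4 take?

-6

The intervention breaks the incoming arrows to V_3: V_3 := V_1 + 2·V_2 - 2 no longer applies, and V_3 = -3.
V_4 = max(V_3, V_1) - 3  [with V_3=-3, V_1=-3]  = -6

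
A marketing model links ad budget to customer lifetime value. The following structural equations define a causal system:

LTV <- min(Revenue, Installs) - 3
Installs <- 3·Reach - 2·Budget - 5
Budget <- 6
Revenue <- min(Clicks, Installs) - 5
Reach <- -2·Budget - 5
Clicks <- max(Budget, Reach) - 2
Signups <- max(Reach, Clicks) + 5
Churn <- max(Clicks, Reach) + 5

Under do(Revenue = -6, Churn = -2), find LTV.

Under do(Revenue = -6, Churn = -2), each intervened variable's structural equation is replaced by its fixed value.
Reach = -2·Budget - 5  [with Budget=6]  = -17
Installs = 3·Reach - 2·Budget - 5  [with Reach=-17, Budget=6]  = -68
LTV = min(Revenue, Installs) - 3  [with Revenue=-6, Installs=-68]  = -71

-71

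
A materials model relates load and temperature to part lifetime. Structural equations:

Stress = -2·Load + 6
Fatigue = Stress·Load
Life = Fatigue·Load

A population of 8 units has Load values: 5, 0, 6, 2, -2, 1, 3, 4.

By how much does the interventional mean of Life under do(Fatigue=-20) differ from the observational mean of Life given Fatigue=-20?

-17.5

Every unit gets Fatigue=-20 under the intervention. Life values become -100, 0, -120, -40, 40, -20, -60, -80; E[Life|do(Fatigue=-20)] = -47.5.
Observing Fatigue=-20 restricts to units where Fatigue's equation naturally yields -20: Load ∈ {5, -2}. In that subpopulation Life = -100, 40, mean -30.
Difference = -47.5 − (-30) = -17.5.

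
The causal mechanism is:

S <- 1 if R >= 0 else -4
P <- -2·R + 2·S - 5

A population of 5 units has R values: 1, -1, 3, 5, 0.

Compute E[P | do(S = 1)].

-6.2

do(S=1) breaks S's dependence on R. With S=1 fixed, P across the units is -5, -1, -9, -13, -3, mean -6.2.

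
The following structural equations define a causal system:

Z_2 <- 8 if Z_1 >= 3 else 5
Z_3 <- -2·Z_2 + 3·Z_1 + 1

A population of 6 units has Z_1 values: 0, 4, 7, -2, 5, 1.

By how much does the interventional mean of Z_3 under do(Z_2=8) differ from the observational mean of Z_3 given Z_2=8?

-8.5

The intervention sets Z_2=8 in all 6 units regardless of Z_1. Recomputing Z_3 per unit gives -15, -3, 6, -21, 0, -12; average -7.5.
Conditioning on Z_2=8 selects the 3 unit(s) with Z_1 ∈ {4, 7, 5}. Their Z_3 values: -3, 6, 0. Mean = 1.
Difference = -7.5 − 1 = -8.5.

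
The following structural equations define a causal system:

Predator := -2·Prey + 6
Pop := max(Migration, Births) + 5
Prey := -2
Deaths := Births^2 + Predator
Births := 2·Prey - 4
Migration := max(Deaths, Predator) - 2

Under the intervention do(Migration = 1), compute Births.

-8

do(Migration=1) replaces the equation Migration := max(Deaths, Predator) - 2 with the constant Migration = 1.
Births is not downstream of the intervention, so its value is determined by the original equations.
Births = 2·Prey - 4  [with Prey=-2]  = -8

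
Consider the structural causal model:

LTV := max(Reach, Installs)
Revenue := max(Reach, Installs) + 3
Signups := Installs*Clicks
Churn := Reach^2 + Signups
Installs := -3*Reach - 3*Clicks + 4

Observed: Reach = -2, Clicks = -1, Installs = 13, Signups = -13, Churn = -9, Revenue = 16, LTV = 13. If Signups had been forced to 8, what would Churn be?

12

Intervening sets Signups = 8 and removes its equation (Signups := Installs*Clicks).
Churn = Reach^2 + Signups  [with Reach=-2, Signups=8]  = 12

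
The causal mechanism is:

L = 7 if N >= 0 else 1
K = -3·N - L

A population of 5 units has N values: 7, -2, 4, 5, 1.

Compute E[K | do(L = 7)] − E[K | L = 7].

3.75

Under do(L=7), L's equation is replaced by L=7 for every unit. Per-unit K: -28, -1, -19, -22, -10. Mean = -16.
E[K|L=7] averages over only the 4 units with L=7 (N = 7, 4, 5, 1): K = -28, -19, -22, -10, mean -19.75.
Difference = -16 − (-19.75) = 3.75.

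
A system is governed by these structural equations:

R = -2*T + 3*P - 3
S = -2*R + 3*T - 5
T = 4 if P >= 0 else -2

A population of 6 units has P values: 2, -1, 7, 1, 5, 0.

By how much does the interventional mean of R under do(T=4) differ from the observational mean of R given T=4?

Under do(T=4), T's equation is replaced by T=4 for every unit. Per-unit R: -5, -14, 10, -8, 4, -11. Mean = -4.
E[R|T=4] averages over only the 5 units with T=4 (P = 2, 7, 1, 5, 0): R = -5, 10, -8, 4, -11, mean -2.
Difference = -4 − (-2) = -2.

-2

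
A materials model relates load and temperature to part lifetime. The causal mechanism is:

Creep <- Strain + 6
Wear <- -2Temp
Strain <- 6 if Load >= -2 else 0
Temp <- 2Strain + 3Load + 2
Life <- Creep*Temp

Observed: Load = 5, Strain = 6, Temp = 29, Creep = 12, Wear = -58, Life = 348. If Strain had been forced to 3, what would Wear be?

-46

do(Strain=3) replaces the equation Strain <- 6 if Load >= -2 else 0 with the constant Strain = 3.
Temp = 2Strain + 3Load + 2  [with Strain=3, Load=5]  = 23
Wear = -2Temp  [with Temp=23]  = -46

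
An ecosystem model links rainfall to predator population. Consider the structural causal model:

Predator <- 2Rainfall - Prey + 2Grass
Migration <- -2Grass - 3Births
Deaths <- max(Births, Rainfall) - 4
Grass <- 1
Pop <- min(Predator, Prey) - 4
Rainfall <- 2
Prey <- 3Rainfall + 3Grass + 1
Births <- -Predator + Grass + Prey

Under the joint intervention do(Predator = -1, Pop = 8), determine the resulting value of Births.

12

The joint intervention fixes Predator = -1, Pop = 8, removing each variable's own equation.
Prey = 3Rainfall + 3Grass + 1  [with Rainfall=2, Grass=1]  = 10
Births = -Predator + Grass + Prey  [with Predator=-1, Grass=1, Prey=10]  = 12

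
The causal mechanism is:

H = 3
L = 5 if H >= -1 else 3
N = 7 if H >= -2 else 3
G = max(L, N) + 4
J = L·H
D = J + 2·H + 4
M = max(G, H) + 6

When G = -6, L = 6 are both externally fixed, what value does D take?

The joint intervention fixes G = -6, L = 6, removing each variable's own equation.
J = L·H  [with L=6, H=3]  = 18
D = J + 2·H + 4  [with J=18, H=3]  = 28

28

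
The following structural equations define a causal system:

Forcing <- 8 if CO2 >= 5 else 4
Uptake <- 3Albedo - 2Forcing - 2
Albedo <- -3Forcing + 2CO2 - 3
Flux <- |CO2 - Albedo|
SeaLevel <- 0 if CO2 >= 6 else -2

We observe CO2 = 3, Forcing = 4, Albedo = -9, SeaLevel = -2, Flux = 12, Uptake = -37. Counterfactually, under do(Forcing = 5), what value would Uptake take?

-48

Under do(Forcing=5), the mechanism Forcing <- 8 if CO2 >= 5 else 4 is discarded; Forcing is fixed at 5.
Albedo = -3Forcing + 2CO2 - 3  [with Forcing=5, CO2=3]  = -12
Uptake = 3Albedo - 2Forcing - 2  [with Albedo=-12, Forcing=5]  = -48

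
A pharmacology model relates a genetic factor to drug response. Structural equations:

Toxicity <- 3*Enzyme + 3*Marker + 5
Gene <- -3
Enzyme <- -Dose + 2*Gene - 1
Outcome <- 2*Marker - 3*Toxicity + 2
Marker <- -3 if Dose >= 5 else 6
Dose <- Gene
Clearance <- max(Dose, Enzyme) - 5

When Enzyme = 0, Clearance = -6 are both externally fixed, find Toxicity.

The joint intervention fixes Enzyme = 0, Clearance = -6, removing each variable's own equation.
Dose = Gene  [with Gene=-3]  = -3
Marker = -3 if Dose >= 5 else 6  [with Dose=-3]  = 6
Toxicity = 3*Enzyme + 3*Marker + 5  [with Enzyme=0, Marker=6]  = 23

23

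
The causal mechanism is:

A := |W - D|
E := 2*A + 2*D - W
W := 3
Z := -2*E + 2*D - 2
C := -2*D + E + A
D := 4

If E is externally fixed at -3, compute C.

Intervening sets E = -3 and removes its equation (E := 2*A + 2*D - W).
A = |W - D|  [with W=3, D=4]  = 1
C = -2*D + E + A  [with D=4, E=-3, A=1]  = -10

-10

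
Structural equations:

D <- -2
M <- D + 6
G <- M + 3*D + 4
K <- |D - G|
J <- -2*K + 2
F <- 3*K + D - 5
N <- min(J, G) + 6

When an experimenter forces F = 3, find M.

4

do(F=3) replaces the equation F <- 3*K + D - 5 with the constant F = 3.
M is not downstream of the intervention, so its value is determined by the original equations.
M = D + 6  [with D=-2]  = 4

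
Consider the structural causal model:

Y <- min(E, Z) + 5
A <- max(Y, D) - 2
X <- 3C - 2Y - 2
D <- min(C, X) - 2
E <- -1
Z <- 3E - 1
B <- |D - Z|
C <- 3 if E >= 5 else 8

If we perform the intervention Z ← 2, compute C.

8

Under do(Z=2), the mechanism Z <- 3E - 1 is discarded; Z is fixed at 2.
Since C is not a descendant of the intervened variable, it is unaffected.
C = 3 if E >= 5 else 8  [with E=-1]  = 8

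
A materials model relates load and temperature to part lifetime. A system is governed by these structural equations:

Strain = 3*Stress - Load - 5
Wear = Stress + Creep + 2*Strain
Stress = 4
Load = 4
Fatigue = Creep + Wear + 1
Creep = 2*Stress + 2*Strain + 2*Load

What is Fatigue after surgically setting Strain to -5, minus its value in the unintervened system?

-48

The intervention breaks the incoming arrows to Strain: Strain = 3*Stress - Load - 5 no longer applies, and Strain = -5.
Creep = 2*Stress + 2*Strain + 2*Load  [with Stress=4, Strain=-5, Load=4]  = 6
Wear = Stress + Creep + 2*Strain  [with Stress=4, Creep=6, Strain=-5]  = 0
Fatigue = Creep + Wear + 1  [with Creep=6, Wear=0]  = 7
Without intervention: Strain = 3*Stress - Load - 5  [with Stress=4, Load=4]  = 3; Creep = 2*Stress + 2*Strain + 2*Load  [with Stress=4, Strain=3, Load=4]  = 22; Wear = Stress + Creep + 2*Strain  [with Stress=4, Creep=22, Strain=3]  = 32; Fatigue = Creep + Wear + 1  [with Creep=22, Wear=32]  = 55.
Change = 7 − 55 = -48.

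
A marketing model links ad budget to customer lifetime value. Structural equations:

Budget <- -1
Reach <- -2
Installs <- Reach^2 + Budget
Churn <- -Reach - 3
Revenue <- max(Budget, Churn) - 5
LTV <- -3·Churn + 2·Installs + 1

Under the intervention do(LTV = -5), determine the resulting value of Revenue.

do(LTV=-5) replaces the equation LTV <- -3·Churn + 2·Installs + 1 with the constant LTV = -5.
Since Revenue is not a descendant of the intervened variable, it is unaffected.
Churn = -Reach - 3  [with Reach=-2]  = -1
Revenue = max(Budget, Churn) - 5  [with Budget=-1, Churn=-1]  = -6

-6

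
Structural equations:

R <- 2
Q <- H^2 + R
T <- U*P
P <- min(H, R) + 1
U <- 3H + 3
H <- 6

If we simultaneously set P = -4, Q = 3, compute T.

-84

The joint intervention fixes P = -4, Q = 3, removing each variable's own equation.
U = 3H + 3  [with H=6]  = 21
T = U*P  [with U=21, P=-4]  = -84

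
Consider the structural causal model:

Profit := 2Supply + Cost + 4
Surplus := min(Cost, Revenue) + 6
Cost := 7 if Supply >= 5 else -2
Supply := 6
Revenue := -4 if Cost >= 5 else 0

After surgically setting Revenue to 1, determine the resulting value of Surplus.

do(Revenue=1) replaces the equation Revenue := -4 if Cost >= 5 else 0 with the constant Revenue = 1.
Cost = 7 if Supply >= 5 else -2  [with Supply=6]  = 7
Surplus = min(Cost, Revenue) + 6  [with Cost=7, Revenue=1]  = 7

7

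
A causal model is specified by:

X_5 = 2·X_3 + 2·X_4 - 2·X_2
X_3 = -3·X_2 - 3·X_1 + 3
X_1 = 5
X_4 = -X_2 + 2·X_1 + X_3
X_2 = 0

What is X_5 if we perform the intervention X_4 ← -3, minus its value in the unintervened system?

-2

Intervening sets X_4 = -3 and removes its equation (X_4 = -X_2 + 2·X_1 + X_3).
X_3 = -3·X_2 - 3·X_1 + 3  [with X_2=0, X_1=5]  = -12
X_5 = 2·X_3 + 2·X_4 - 2·X_2  [with X_3=-12, X_4=-3, X_2=0]  = -30
Without intervention: X_3 = -3·X_2 - 3·X_1 + 3  [with X_2=0, X_1=5]  = -12; X_4 = -X_2 + 2·X_1 + X_3  [with X_2=0, X_1=5, X_3=-12]  = -2; X_5 = 2·X_3 + 2·X_4 - 2·X_2  [with X_3=-12, X_4=-2, X_2=0]  = -28.
Change = -30 − (-28) = -2.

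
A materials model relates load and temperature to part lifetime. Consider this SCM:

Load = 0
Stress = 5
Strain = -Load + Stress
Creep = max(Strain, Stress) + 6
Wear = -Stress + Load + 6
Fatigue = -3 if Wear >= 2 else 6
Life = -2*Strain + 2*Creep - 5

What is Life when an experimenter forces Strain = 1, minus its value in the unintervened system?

8

The intervention breaks the incoming arrows to Strain: Strain = -Load + Stress no longer applies, and Strain = 1.
Creep = max(Strain, Stress) + 6  [with Strain=1, Stress=5]  = 11
Life = -2*Strain + 2*Creep - 5  [with Strain=1, Creep=11]  = 15
Without intervention: Strain = -Load + Stress  [with Load=0, Stress=5]  = 5; Creep = max(Strain, Stress) + 6  [with Strain=5, Stress=5]  = 11; Life = -2*Strain + 2*Creep - 5  [with Strain=5, Creep=11]  = 7.
Change = 15 − 7 = 8.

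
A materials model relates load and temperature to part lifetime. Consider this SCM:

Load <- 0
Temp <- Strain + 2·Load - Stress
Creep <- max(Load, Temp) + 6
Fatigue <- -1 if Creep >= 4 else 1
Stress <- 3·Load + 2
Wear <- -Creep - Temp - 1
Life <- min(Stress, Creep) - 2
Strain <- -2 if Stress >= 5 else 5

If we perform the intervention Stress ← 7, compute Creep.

do(Stress=7) replaces the equation Stress <- 3·Load + 2 with the constant Stress = 7.
Strain = -2 if Stress >= 5 else 5  [with Stress=7]  = -2
Temp = Strain + 2·Load - Stress  [with Strain=-2, Load=0, Stress=7]  = -9
Creep = max(Load, Temp) + 6  [with Load=0, Temp=-9]  = 6

6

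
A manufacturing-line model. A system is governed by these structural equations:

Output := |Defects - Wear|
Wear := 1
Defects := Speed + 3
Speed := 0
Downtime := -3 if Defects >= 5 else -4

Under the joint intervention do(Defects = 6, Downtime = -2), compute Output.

The joint intervention fixes Defects = 6, Downtime = -2, removing each variable's own equation.
Output = |Defects - Wear|  [with Defects=6, Wear=1]  = 5

5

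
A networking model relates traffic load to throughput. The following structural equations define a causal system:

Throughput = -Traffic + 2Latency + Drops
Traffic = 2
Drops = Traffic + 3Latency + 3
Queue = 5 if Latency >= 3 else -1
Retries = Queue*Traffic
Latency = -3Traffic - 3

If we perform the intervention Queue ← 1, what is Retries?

do(Queue=1) replaces the equation Queue = 5 if Latency >= 3 else -1 with the constant Queue = 1.
Retries = Queue*Traffic  [with Queue=1, Traffic=2]  = 2

2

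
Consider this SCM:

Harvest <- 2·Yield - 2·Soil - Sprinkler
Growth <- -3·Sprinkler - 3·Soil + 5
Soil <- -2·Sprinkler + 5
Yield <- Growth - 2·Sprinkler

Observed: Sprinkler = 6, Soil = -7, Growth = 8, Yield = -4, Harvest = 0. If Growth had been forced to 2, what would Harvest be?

-12

do(Growth=2) replaces the equation Growth <- -3·Sprinkler - 3·Soil + 5 with the constant Growth = 2.
Soil = -2·Sprinkler + 5  [with Sprinkler=6]  = -7
Yield = Growth - 2·Sprinkler  [with Growth=2, Sprinkler=6]  = -10
Harvest = 2·Yield - 2·Soil - Sprinkler  [with Yield=-10, Soil=-7, Sprinkler=6]  = -12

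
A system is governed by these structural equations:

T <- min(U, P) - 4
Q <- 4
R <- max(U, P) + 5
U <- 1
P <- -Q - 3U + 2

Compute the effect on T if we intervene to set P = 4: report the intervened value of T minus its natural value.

do(P=4) replaces the equation P <- -Q - 3U + 2 with the constant P = 4.
T = min(U, P) - 4  [with U=1, P=4]  = -3
Without intervention: P = -Q - 3U + 2  [with Q=4, U=1]  = -5; T = min(U, P) - 4  [with U=1, P=-5]  = -9.
Change = -3 − (-9) = 6.

6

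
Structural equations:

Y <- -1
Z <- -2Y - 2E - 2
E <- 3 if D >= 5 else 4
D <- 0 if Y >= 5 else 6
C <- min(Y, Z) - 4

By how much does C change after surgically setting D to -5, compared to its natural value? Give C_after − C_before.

-2

do(D=-5) replaces the equation D <- 0 if Y >= 5 else 6 with the constant D = -5.
E = 3 if D >= 5 else 4  [with D=-5]  = 4
Z = -2Y - 2E - 2  [with Y=-1, E=4]  = -8
C = min(Y, Z) - 4  [with Y=-1, Z=-8]  = -12
Without intervention: D = 0 if Y >= 5 else 6  [with Y=-1]  = 6; E = 3 if D >= 5 else 4  [with D=6]  = 3; Z = -2Y - 2E - 2  [with Y=-1, E=3]  = -6; C = min(Y, Z) - 4  [with Y=-1, Z=-6]  = -10.
Change = -12 − (-10) = -2.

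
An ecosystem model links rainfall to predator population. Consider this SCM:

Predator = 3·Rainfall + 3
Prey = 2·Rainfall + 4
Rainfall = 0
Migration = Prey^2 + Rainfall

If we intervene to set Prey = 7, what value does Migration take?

49

Under do(Prey=7), the mechanism Prey = 2·Rainfall + 4 is discarded; Prey is fixed at 7.
Migration = Prey^2 + Rainfall  [with Prey=7, Rainfall=0]  = 49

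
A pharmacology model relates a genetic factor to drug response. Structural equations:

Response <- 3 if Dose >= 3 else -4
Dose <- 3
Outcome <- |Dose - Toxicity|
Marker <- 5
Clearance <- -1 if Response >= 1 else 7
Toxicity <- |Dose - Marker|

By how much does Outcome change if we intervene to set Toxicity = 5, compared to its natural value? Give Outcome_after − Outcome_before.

1

Under do(Toxicity=5), the mechanism Toxicity <- |Dose - Marker| is discarded; Toxicity is fixed at 5.
Outcome = |Dose - Toxicity|  [with Dose=3, Toxicity=5]  = 2
Without intervention: Toxicity = |Dose - Marker|  [with Dose=3, Marker=5]  = 2; Outcome = |Dose - Toxicity|  [with Dose=3, Toxicity=2]  = 1.
Change = 2 − 1 = 1.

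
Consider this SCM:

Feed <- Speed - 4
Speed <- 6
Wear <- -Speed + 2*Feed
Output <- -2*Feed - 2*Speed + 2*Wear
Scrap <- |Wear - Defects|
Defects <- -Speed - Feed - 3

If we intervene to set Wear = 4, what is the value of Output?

-8

The intervention breaks the incoming arrows to Wear: Wear <- -Speed + 2*Feed no longer applies, and Wear = 4.
Feed = Speed - 4  [with Speed=6]  = 2
Output = -2*Feed - 2*Speed + 2*Wear  [with Feed=2, Speed=6, Wear=4]  = -8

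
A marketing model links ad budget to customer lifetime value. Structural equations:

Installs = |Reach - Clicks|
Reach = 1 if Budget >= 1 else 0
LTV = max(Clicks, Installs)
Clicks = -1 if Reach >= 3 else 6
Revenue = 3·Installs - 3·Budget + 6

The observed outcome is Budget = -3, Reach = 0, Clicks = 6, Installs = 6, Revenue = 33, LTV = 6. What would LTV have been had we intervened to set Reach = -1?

Under do(Reach=-1), the mechanism Reach = 1 if Budget >= 1 else 0 is discarded; Reach is fixed at -1.
Clicks = -1 if Reach >= 3 else 6  [with Reach=-1]  = 6
Installs = |Reach - Clicks|  [with Reach=-1, Clicks=6]  = 7
LTV = max(Clicks, Installs)  [with Clicks=6, Installs=7]  = 7

7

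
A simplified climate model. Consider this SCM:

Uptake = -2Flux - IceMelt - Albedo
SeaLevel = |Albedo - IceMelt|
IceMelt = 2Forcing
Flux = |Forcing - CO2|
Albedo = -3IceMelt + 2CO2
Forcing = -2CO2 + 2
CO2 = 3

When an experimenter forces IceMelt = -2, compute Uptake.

-24

The intervention breaks the incoming arrows to IceMelt: IceMelt = 2Forcing no longer applies, and IceMelt = -2.
Forcing = -2CO2 + 2  [with CO2=3]  = -4
Albedo = -3IceMelt + 2CO2  [with IceMelt=-2, CO2=3]  = 12
Flux = |Forcing - CO2|  [with Forcing=-4, CO2=3]  = 7
Uptake = -2Flux - IceMelt - Albedo  [with Flux=7, IceMelt=-2, Albedo=12]  = -24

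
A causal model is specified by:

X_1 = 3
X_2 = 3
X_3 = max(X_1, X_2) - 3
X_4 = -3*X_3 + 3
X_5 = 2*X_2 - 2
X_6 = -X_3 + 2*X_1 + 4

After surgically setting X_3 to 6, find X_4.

-15

The intervention breaks the incoming arrows to X_3: X_3 = max(X_1, X_2) - 3 no longer applies, and X_3 = 6.
X_4 = -3*X_3 + 3  [with X_3=6]  = -15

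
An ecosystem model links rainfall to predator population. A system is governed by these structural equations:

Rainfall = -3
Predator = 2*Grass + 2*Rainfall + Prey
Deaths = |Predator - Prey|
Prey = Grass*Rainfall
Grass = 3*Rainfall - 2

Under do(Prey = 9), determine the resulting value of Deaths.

28

do(Prey=9) replaces the equation Prey = Grass*Rainfall with the constant Prey = 9.
Grass = 3*Rainfall - 2  [with Rainfall=-3]  = -11
Predator = 2*Grass + 2*Rainfall + Prey  [with Grass=-11, Rainfall=-3, Prey=9]  = -19
Deaths = |Predator - Prey|  [with Predator=-19, Prey=9]  = 28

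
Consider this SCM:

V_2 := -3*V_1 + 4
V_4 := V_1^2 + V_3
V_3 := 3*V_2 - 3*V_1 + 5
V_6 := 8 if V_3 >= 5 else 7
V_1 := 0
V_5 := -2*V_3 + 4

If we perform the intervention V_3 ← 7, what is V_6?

8

The intervention breaks the incoming arrows to V_3: V_3 := 3*V_2 - 3*V_1 + 5 no longer applies, and V_3 = 7.
V_6 = 8 if V_3 >= 5 else 7  [with V_3=7]  = 8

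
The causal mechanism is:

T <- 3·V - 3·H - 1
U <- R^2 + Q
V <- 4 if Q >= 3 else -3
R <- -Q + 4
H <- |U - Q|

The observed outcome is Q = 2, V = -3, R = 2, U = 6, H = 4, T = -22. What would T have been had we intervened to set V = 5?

Under do(V=5), the mechanism V <- 4 if Q >= 3 else -3 is discarded; V is fixed at 5.
R = -Q + 4  [with Q=2]  = 2
U = R^2 + Q  [with R=2, Q=2]  = 6
H = |U - Q|  [with U=6, Q=2]  = 4
T = 3·V - 3·H - 1  [with V=5, H=4]  = 2

2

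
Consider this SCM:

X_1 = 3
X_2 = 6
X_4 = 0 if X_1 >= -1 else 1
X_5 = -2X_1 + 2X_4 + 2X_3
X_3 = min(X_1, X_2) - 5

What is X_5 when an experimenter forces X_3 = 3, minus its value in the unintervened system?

do(X_3=3) replaces the equation X_3 = min(X_1, X_2) - 5 with the constant X_3 = 3.
X_4 = 0 if X_1 >= -1 else 1  [with X_1=3]  = 0
X_5 = -2X_1 + 2X_4 + 2X_3  [with X_1=3, X_4=0, X_3=3]  = 0
Without intervention: X_3 = min(X_1, X_2) - 5  [with X_1=3, X_2=6]  = -2; X_4 = 0 if X_1 >= -1 else 1  [with X_1=3]  = 0; X_5 = -2X_1 + 2X_4 + 2X_3  [with X_1=3, X_4=0, X_3=-2]  = -10.
Change = 0 − (-10) = 10.

10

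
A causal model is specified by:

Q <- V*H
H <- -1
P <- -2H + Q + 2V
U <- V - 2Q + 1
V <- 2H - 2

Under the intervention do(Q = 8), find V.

-4

Under do(Q=8), the mechanism Q <- V*H is discarded; Q is fixed at 8.
Since V is not a descendant of the intervened variable, it is unaffected.
V = 2H - 2  [with H=-1]  = -4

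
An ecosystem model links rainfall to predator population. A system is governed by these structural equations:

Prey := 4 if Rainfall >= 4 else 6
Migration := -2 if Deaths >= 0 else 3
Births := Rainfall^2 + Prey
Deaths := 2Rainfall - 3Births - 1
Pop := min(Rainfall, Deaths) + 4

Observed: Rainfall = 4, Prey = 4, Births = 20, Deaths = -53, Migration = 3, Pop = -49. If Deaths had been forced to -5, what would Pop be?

Under do(Deaths=-5), the mechanism Deaths := 2Rainfall - 3Births - 1 is discarded; Deaths is fixed at -5.
Pop = min(Rainfall, Deaths) + 4  [with Rainfall=4, Deaths=-5]  = -1

-1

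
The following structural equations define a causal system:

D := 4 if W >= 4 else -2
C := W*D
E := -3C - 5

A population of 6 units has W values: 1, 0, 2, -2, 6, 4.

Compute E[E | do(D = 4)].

Every unit gets D=4 under the intervention. E values become -17, -5, -29, 19, -77, -53; E[E|do(D=4)] = -27.

-27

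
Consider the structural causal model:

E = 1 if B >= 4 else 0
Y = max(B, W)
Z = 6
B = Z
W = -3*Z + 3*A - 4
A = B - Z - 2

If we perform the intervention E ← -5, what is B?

6

Under do(E=-5), the mechanism E = 1 if B >= 4 else 0 is discarded; E is fixed at -5.
Since B is not a descendant of the intervened variable, it is unaffected.
B = Z  [with Z=6]  = 6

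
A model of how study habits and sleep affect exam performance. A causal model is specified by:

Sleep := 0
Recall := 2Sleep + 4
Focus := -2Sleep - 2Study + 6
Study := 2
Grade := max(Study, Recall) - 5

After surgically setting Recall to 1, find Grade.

Intervening sets Recall = 1 and removes its equation (Recall := 2Sleep + 4).
Grade = max(Study, Recall) - 5  [with Study=2, Recall=1]  = -3

-3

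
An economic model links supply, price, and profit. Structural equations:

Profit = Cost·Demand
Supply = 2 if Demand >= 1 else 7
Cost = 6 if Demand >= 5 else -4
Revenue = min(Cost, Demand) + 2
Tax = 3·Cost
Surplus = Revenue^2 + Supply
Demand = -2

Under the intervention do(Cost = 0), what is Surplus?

The intervention breaks the incoming arrows to Cost: Cost = 6 if Demand >= 5 else -4 no longer applies, and Cost = 0.
Supply = 2 if Demand >= 1 else 7  [with Demand=-2]  = 7
Revenue = min(Cost, Demand) + 2  [with Cost=0, Demand=-2]  = 0
Surplus = Revenue^2 + Supply  [with Revenue=0, Supply=7]  = 7

7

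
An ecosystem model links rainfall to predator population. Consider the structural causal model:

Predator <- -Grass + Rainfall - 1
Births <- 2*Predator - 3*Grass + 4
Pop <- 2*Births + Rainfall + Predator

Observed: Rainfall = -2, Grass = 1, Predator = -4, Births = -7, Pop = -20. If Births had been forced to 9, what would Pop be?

Intervening sets Births = 9 and removes its equation (Births <- 2*Predator - 3*Grass + 4).
Predator = -Grass + Rainfall - 1  [with Grass=1, Rainfall=-2]  = -4
Pop = 2*Births + Rainfall + Predator  [with Births=9, Rainfall=-2, Predator=-4]  = 12

12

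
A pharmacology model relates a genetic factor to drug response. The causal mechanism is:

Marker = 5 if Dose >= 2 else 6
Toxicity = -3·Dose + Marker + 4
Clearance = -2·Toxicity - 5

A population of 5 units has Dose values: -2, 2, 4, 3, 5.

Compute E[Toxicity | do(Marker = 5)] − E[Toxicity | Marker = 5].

Under do(Marker=5), Marker's equation is replaced by Marker=5 for every unit. Per-unit Toxicity: 15, 3, -3, 0, -6. Mean = 1.8.
E[Toxicity|Marker=5] averages over only the 4 units with Marker=5 (Dose = 2, 4, 3, 5): Toxicity = 3, -3, 0, -6, mean -1.5.
Difference = 1.8 − (-1.5) = 3.3.

3.3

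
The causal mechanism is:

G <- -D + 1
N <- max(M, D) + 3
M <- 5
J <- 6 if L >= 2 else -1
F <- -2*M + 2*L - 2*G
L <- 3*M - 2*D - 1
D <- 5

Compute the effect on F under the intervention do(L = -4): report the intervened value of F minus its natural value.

do(L=-4) replaces the equation L <- 3*M - 2*D - 1 with the constant L = -4.
G = -D + 1  [with D=5]  = -4
F = -2*M + 2*L - 2*G  [with M=5, L=-4, G=-4]  = -10
Without intervention: L = 3*M - 2*D - 1  [with M=5, D=5]  = 4; G = -D + 1  [with D=5]  = -4; F = -2*M + 2*L - 2*G  [with M=5, L=4, G=-4]  = 6.
Change = -10 − 6 = -16.

-16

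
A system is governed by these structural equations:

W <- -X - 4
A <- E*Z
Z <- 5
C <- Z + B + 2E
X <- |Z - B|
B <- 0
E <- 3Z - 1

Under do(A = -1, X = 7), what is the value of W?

-11

Setting A = -1, X = 7 by intervention discards those variables' equations.
W = -X - 4  [with X=7]  = -11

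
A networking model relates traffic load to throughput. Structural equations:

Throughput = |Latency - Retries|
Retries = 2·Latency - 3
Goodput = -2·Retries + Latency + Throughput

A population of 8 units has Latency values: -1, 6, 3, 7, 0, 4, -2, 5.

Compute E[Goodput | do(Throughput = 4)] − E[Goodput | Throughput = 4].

0.75

do(Throughput=4) breaks Throughput's dependence on Latency. With Throughput=4 fixed, Goodput across the units is 13, -8, 1, -11, 10, -2, 16, -5, mean 1.75.
Conditioning on Throughput=4 selects the 2 unit(s) with Latency ∈ {-1, 7}. Their Goodput values: 13, -11. Mean = 1.
Difference = 1.75 − 1 = 0.75.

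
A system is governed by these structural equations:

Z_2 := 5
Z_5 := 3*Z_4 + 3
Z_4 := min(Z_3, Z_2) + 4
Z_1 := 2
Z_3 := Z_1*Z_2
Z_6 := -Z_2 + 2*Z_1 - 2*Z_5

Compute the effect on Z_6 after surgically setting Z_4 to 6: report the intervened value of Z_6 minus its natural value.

Under do(Z_4=6), the mechanism Z_4 := min(Z_3, Z_2) + 4 is discarded; Z_4 is fixed at 6.
Z_5 = 3*Z_4 + 3  [with Z_4=6]  = 21
Z_6 = -Z_2 + 2*Z_1 - 2*Z_5  [with Z_2=5, Z_1=2, Z_5=21]  = -43
Without intervention: Z_3 = Z_1*Z_2  [with Z_1=2, Z_2=5]  = 10; Z_4 = min(Z_3, Z_2) + 4  [with Z_3=10, Z_2=5]  = 9; Z_5 = 3*Z_4 + 3  [with Z_4=9]  = 30; Z_6 = -Z_2 + 2*Z_1 - 2*Z_5  [with Z_2=5, Z_1=2, Z_5=30]  = -61.
Change = -43 − (-61) = 18.

18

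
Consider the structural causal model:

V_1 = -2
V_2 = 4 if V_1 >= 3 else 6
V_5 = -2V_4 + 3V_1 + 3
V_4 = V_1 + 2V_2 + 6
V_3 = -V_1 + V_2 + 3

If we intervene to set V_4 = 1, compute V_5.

Intervening sets V_4 = 1 and removes its equation (V_4 = V_1 + 2V_2 + 6).
V_5 = -2V_4 + 3V_1 + 3  [with V_4=1, V_1=-2]  = -5

-5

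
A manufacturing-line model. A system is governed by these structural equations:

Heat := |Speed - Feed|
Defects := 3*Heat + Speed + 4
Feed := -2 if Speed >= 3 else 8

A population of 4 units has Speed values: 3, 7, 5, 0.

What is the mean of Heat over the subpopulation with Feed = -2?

E[Heat|Feed=-2] averages over only the 3 units with Feed=-2 (Speed = 3, 7, 5): Heat = 5, 9, 7, mean 7.

7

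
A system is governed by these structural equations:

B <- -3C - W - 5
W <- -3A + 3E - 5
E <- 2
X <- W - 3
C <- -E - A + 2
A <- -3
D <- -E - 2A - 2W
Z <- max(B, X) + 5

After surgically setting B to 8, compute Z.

Intervening sets B = 8 and removes its equation (B <- -3C - W - 5).
W = -3A + 3E - 5  [with A=-3, E=2]  = 10
X = W - 3  [with W=10]  = 7
Z = max(B, X) + 5  [with B=8, X=7]  = 13

13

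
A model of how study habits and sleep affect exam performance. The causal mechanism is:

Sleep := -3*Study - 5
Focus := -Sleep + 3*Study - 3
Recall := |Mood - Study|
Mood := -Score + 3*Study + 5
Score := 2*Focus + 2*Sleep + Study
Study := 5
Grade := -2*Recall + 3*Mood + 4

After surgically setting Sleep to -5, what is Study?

Under do(Sleep=-5), the mechanism Sleep := -3*Study - 5 is discarded; Sleep is fixed at -5.
Study is not downstream of the intervention, so its value is determined by the original equations.

5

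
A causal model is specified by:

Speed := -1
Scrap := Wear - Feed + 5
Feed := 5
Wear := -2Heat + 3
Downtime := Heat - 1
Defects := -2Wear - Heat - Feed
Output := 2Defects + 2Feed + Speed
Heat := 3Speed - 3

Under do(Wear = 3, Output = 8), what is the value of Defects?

Setting Wear = 3, Output = 8 by intervention discards those variables' equations.
Heat = 3Speed - 3  [with Speed=-1]  = -6
Defects = -2Wear - Heat - Feed  [with Wear=3, Heat=-6, Feed=5]  = -5

-5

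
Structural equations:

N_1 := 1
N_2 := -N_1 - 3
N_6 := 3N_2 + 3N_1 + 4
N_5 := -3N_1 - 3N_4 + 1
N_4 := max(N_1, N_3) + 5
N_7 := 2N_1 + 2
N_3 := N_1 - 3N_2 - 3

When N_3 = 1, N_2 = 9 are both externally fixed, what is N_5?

-20

Setting N_3 = 1, N_2 = 9 by intervention discards those variables' equations.
N_4 = max(N_1, N_3) + 5  [with N_1=1, N_3=1]  = 6
N_5 = -3N_1 - 3N_4 + 1  [with N_1=1, N_4=6]  = -20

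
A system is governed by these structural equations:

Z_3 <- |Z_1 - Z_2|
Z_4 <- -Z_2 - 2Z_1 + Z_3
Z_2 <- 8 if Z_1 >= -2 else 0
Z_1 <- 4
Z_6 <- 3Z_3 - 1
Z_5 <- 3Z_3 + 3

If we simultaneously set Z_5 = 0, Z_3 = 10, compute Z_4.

-6

Under do(Z_5 = 0, Z_3 = 10), each intervened variable's structural equation is replaced by its fixed value.
Z_2 = 8 if Z_1 >= -2 else 0  [with Z_1=4]  = 8
Z_4 = -Z_2 - 2Z_1 + Z_3  [with Z_2=8, Z_1=4, Z_3=10]  = -6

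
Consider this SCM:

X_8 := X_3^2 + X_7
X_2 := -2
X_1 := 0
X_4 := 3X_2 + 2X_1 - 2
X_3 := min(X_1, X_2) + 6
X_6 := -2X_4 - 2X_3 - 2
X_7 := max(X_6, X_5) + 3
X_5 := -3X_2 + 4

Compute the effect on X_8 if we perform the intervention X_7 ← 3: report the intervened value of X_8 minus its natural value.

-10

do(X_7=3) replaces the equation X_7 := max(X_6, X_5) + 3 with the constant X_7 = 3.
X_3 = min(X_1, X_2) + 6  [with X_1=0, X_2=-2]  = 4
X_8 = X_3^2 + X_7  [with X_3=4, X_7=3]  = 19
Without intervention: X_3 = min(X_1, X_2) + 6  [with X_1=0, X_2=-2]  = 4; X_4 = 3X_2 + 2X_1 - 2  [with X_2=-2, X_1=0]  = -8; X_5 = -3X_2 + 4  [with X_2=-2]  = 10; X_6 = -2X_4 - 2X_3 - 2  [with X_4=-8, X_3=4]  = 6; X_7 = max(X_6, X_5) + 3  [with X_6=6, X_5=10]  = 13; X_8 = X_3^2 + X_7  [with X_3=4, X_7=13]  = 29.
Change = 19 − 29 = -10.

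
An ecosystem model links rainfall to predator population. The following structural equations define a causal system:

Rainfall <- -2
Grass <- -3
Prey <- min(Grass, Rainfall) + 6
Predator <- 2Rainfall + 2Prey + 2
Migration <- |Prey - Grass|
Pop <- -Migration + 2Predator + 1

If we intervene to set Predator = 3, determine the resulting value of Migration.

Intervening sets Predator = 3 and removes its equation (Predator <- 2Rainfall + 2Prey + 2).
No directed path runs from Predator to Migration, so Migration keeps its natural value.
Prey = min(Grass, Rainfall) + 6  [with Grass=-3, Rainfall=-2]  = 3
Migration = |Prey - Grass|  [with Prey=3, Grass=-3]  = 6

6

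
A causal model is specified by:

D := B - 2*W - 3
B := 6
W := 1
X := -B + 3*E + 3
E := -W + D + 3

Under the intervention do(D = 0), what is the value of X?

3

do(D=0) replaces the equation D := B - 2*W - 3 with the constant D = 0.
E = -W + D + 3  [with W=1, D=0]  = 2
X = -B + 3*E + 3  [with B=6, E=2]  = 3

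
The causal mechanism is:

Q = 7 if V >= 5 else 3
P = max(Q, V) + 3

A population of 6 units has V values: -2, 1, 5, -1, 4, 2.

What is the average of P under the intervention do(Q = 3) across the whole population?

The intervention sets Q=3 in all 6 units regardless of V. Recomputing P per unit gives 6, 6, 8, 6, 7, 6; average 6.5.

6.5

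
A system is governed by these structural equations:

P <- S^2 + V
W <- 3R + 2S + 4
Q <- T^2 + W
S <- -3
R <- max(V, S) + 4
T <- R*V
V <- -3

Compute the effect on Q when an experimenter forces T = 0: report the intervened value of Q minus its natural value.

The intervention breaks the incoming arrows to T: T <- R*V no longer applies, and T = 0.
R = max(V, S) + 4  [with V=-3, S=-3]  = 1
W = 3R + 2S + 4  [with R=1, S=-3]  = 1
Q = T^2 + W  [with T=0, W=1]  = 1
Without intervention: R = max(V, S) + 4  [with V=-3, S=-3]  = 1; T = R*V  [with R=1, V=-3]  = -3; W = 3R + 2S + 4  [with R=1, S=-3]  = 1; Q = T^2 + W  [with T=-3, W=1]  = 10.
Change = 1 − 10 = -9.

-9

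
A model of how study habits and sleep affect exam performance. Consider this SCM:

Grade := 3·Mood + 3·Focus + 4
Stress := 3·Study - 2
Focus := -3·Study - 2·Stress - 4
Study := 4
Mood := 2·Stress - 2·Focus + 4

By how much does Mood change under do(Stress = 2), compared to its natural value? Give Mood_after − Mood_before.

-48

Under do(Stress=2), the mechanism Stress := 3·Study - 2 is discarded; Stress is fixed at 2.
Focus = -3·Study - 2·Stress - 4  [with Study=4, Stress=2]  = -20
Mood = 2·Stress - 2·Focus + 4  [with Stress=2, Focus=-20]  = 48
Without intervention: Stress = 3·Study - 2  [with Study=4]  = 10; Focus = -3·Study - 2·Stress - 4  [with Study=4, Stress=10]  = -36; Mood = 2·Stress - 2·Focus + 4  [with Stress=10, Focus=-36]  = 96.
Change = 48 − 96 = -48.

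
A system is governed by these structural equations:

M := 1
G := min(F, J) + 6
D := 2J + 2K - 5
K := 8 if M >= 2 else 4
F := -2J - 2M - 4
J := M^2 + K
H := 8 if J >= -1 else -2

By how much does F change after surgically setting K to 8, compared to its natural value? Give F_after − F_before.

Under do(K=8), the mechanism K := 8 if M >= 2 else 4 is discarded; K is fixed at 8.
J = M^2 + K  [with M=1, K=8]  = 9
F = -2J - 2M - 4  [with J=9, M=1]  = -24
Without intervention: K = 8 if M >= 2 else 4  [with M=1]  = 4; J = M^2 + K  [with M=1, K=4]  = 5; F = -2J - 2M - 4  [with J=5, M=1]  = -16.
Change = -24 − (-16) = -8.

-8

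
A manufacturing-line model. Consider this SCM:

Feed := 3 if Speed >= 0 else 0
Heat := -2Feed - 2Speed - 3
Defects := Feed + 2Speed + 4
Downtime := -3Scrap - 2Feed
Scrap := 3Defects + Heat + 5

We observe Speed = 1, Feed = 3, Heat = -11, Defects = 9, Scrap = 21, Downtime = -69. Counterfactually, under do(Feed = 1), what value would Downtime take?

Under do(Feed=1), the mechanism Feed := 3 if Speed >= 0 else 0 is discarded; Feed is fixed at 1.
Heat = -2Feed - 2Speed - 3  [with Feed=1, Speed=1]  = -7
Defects = Feed + 2Speed + 4  [with Feed=1, Speed=1]  = 7
Scrap = 3Defects + Heat + 5  [with Defects=7, Heat=-7]  = 19
Downtime = -3Scrap - 2Feed  [with Scrap=19, Feed=1]  = -59

-59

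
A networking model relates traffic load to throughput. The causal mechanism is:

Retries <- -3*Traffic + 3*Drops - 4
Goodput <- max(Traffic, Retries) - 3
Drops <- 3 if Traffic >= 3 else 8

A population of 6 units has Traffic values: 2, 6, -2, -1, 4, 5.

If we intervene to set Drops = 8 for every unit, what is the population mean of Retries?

The intervention sets Drops=8 in all 6 units regardless of Traffic. Recomputing Retries per unit gives 14, 2, 26, 23, 8, 5; average 13.

13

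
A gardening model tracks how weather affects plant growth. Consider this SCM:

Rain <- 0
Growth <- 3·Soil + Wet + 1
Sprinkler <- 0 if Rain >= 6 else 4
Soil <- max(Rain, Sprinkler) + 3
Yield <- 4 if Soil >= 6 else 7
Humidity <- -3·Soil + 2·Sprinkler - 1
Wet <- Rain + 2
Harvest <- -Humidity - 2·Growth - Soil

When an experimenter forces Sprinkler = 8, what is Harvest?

do(Sprinkler=8) replaces the equation Sprinkler <- 0 if Rain >= 6 else 4 with the constant Sprinkler = 8.
Soil = max(Rain, Sprinkler) + 3  [with Rain=0, Sprinkler=8]  = 11
Wet = Rain + 2  [with Rain=0]  = 2
Growth = 3·Soil + Wet + 1  [with Soil=11, Wet=2]  = 36
Humidity = -3·Soil + 2·Sprinkler - 1  [with Soil=11, Sprinkler=8]  = -18
Harvest = -Humidity - 2·Growth - Soil  [with Humidity=-18, Growth=36, Soil=11]  = -65

-65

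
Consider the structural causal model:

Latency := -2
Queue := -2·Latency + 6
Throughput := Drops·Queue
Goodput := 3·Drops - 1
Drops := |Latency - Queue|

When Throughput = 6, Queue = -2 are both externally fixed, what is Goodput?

The joint intervention fixes Throughput = 6, Queue = -2, removing each variable's own equation.
Drops = |Latency - Queue|  [with Latency=-2, Queue=-2]  = 0
Goodput = 3·Drops - 1  [with Drops=0]  = -1

-1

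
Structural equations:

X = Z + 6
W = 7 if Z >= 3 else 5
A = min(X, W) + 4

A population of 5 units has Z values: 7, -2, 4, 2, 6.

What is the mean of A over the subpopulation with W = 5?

8.5

Conditioning on W=5 selects the 2 unit(s) with Z ∈ {-2, 2}. Their A values: 8, 9. Mean = 8.5.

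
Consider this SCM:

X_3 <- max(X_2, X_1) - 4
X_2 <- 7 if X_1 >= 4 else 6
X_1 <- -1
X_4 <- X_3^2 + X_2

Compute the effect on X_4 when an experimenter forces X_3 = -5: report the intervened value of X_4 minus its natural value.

The intervention breaks the incoming arrows to X_3: X_3 <- max(X_2, X_1) - 4 no longer applies, and X_3 = -5.
X_2 = 7 if X_1 >= 4 else 6  [with X_1=-1]  = 6
X_4 = X_3^2 + X_2  [with X_3=-5, X_2=6]  = 31
Without intervention: X_2 = 7 if X_1 >= 4 else 6  [with X_1=-1]  = 6; X_3 = max(X_2, X_1) - 4  [with X_2=6, X_1=-1]  = 2; X_4 = X_3^2 + X_2  [with X_3=2, X_2=6]  = 10.
Change = 31 − 10 = 21.

21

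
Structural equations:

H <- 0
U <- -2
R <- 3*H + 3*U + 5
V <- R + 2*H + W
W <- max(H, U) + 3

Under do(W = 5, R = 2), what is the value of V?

7

Setting W = 5, R = 2 by intervention discards those variables' equations.
V = R + 2*H + W  [with R=2, H=0, W=5]  = 7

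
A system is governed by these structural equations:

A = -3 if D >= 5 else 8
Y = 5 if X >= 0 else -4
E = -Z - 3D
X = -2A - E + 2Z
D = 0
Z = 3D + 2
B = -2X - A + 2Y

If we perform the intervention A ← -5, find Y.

Under do(A=-5), the mechanism A = -3 if D >= 5 else 8 is discarded; A is fixed at -5.
Z = 3D + 2  [with D=0]  = 2
E = -Z - 3D  [with Z=2, D=0]  = -2
X = -2A - E + 2Z  [with A=-5, E=-2, Z=2]  = 16
Y = 5 if X >= 0 else -4  [with X=16]  = 5

5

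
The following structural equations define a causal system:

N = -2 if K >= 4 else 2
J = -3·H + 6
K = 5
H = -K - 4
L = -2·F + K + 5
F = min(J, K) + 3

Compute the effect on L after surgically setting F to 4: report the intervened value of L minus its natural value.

8

Under do(F=4), the mechanism F = min(J, K) + 3 is discarded; F is fixed at 4.
L = -2·F + K + 5  [with F=4, K=5]  = 2
Without intervention: H = -K - 4  [with K=5]  = -9; J = -3·H + 6  [with H=-9]  = 33; F = min(J, K) + 3  [with J=33, K=5]  = 8; L = -2·F + K + 5  [with F=8, K=5]  = -6.
Change = 2 − (-6) = 8.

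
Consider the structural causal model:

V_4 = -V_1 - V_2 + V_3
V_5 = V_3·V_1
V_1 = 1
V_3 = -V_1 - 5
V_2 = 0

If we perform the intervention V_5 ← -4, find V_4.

The intervention breaks the incoming arrows to V_5: V_5 = V_3·V_1 no longer applies, and V_5 = -4.
Since V_4 is not a descendant of the intervened variable, it is unaffected.
V_3 = -V_1 - 5  [with V_1=1]  = -6
V_4 = -V_1 - V_2 + V_3  [with V_1=1, V_2=0, V_3=-6]  = -7

-7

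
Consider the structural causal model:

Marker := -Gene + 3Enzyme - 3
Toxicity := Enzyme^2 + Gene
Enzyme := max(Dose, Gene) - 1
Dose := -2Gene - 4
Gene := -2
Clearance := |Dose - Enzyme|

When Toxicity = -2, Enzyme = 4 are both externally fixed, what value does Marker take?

Under do(Toxicity = -2, Enzyme = 4), each intervened variable's structural equation is replaced by its fixed value.
Marker = -Gene + 3Enzyme - 3  [with Gene=-2, Enzyme=4]  = 11

11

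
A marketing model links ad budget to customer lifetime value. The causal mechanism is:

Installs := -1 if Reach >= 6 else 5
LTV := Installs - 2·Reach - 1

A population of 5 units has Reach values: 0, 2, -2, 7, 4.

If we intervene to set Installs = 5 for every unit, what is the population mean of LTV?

Every unit gets Installs=5 under the intervention. LTV values become 4, 0, 8, -10, -4; E[LTV|do(Installs=5)] = -0.4.

-0.4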